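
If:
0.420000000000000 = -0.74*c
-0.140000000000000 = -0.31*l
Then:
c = -0.57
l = 0.45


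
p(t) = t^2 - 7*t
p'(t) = 2*t - 7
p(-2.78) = 27.19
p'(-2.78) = -12.56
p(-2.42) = 22.80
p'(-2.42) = -11.84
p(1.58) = -8.56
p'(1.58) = -3.84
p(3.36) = -12.23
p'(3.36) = -0.28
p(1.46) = -8.09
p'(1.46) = -4.08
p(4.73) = -10.74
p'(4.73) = 2.46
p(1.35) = -7.63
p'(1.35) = -4.30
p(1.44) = -8.01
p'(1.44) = -4.12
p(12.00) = 60.00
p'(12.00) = 17.00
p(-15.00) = 330.00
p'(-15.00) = -37.00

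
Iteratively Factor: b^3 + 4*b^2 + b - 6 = (b - 1)*(b^2 + 5*b + 6) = (b - 1)*(b + 2)*(b + 3)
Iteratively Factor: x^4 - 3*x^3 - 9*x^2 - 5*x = (x)*(x^3 - 3*x^2 - 9*x - 5) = x*(x - 5)*(x^2 + 2*x + 1) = x*(x - 5)*(x + 1)*(x + 1)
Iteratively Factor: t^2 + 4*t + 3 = (t + 1)*(t + 3)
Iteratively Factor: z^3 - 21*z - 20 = (z - 5)*(z^2 + 5*z + 4) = (z - 5)*(z + 4)*(z + 1)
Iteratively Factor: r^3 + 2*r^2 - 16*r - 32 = (r + 4)*(r^2 - 2*r - 8) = (r + 2)*(r + 4)*(r - 4)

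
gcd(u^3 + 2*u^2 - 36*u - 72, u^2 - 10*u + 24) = u - 6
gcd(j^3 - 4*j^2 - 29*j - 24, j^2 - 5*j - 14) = 1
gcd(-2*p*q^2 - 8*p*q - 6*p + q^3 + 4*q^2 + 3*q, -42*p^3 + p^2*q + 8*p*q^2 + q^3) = 2*p - q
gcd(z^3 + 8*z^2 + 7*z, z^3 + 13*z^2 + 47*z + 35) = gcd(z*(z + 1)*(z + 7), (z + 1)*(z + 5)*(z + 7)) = z^2 + 8*z + 7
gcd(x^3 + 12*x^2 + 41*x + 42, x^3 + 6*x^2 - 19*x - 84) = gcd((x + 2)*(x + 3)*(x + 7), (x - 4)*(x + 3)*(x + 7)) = x^2 + 10*x + 21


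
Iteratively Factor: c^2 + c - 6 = (c - 2)*(c + 3)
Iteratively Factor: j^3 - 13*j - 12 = (j - 4)*(j^2 + 4*j + 3) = (j - 4)*(j + 3)*(j + 1)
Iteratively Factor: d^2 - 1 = (d + 1)*(d - 1)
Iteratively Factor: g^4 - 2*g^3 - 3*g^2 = (g + 1)*(g^3 - 3*g^2) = (g - 3)*(g + 1)*(g^2) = g*(g - 3)*(g + 1)*(g)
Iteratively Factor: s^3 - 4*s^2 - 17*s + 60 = (s - 5)*(s^2 + s - 12) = (s - 5)*(s - 3)*(s + 4)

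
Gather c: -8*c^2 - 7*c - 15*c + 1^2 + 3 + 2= -8*c^2 - 22*c + 6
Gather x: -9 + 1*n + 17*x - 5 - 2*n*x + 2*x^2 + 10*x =n + 2*x^2 + x*(27 - 2*n) - 14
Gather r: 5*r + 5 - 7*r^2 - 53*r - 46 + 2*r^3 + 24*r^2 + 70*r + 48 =2*r^3 + 17*r^2 + 22*r + 7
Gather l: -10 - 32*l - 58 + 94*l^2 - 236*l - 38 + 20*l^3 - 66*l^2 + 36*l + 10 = 20*l^3 + 28*l^2 - 232*l - 96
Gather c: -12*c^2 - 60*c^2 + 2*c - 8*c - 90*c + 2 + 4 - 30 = -72*c^2 - 96*c - 24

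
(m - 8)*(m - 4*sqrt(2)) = m^2 - 8*m - 4*sqrt(2)*m + 32*sqrt(2)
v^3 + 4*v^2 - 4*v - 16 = (v - 2)*(v + 2)*(v + 4)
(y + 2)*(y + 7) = y^2 + 9*y + 14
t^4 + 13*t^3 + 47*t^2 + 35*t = t*(t + 1)*(t + 5)*(t + 7)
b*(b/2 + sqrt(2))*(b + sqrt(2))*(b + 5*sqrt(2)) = b^4/2 + 4*sqrt(2)*b^3 + 17*b^2 + 10*sqrt(2)*b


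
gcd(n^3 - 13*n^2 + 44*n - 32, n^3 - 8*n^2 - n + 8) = n^2 - 9*n + 8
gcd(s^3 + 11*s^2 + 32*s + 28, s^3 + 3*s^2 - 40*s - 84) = s^2 + 9*s + 14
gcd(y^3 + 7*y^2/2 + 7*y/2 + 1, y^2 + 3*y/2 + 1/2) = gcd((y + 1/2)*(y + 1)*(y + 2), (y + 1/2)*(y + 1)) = y^2 + 3*y/2 + 1/2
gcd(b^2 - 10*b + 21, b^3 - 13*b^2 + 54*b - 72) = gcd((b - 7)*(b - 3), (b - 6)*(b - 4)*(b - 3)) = b - 3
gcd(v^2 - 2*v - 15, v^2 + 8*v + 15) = v + 3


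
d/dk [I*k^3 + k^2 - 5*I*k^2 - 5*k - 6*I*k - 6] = 3*I*k^2 + k*(2 - 10*I) - 5 - 6*I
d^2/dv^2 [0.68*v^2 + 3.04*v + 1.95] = 1.36000000000000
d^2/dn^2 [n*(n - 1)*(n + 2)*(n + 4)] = 12*n^2 + 30*n + 4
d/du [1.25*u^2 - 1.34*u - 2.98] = 2.5*u - 1.34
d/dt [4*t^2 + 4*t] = 8*t + 4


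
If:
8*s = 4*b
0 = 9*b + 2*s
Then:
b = 0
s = 0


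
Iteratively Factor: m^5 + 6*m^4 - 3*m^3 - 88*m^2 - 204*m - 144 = (m + 2)*(m^4 + 4*m^3 - 11*m^2 - 66*m - 72) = (m - 4)*(m + 2)*(m^3 + 8*m^2 + 21*m + 18) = (m - 4)*(m + 2)^2*(m^2 + 6*m + 9) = (m - 4)*(m + 2)^2*(m + 3)*(m + 3)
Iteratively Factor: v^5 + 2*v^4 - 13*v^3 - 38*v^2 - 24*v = (v)*(v^4 + 2*v^3 - 13*v^2 - 38*v - 24) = v*(v + 3)*(v^3 - v^2 - 10*v - 8) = v*(v - 4)*(v + 3)*(v^2 + 3*v + 2) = v*(v - 4)*(v + 2)*(v + 3)*(v + 1)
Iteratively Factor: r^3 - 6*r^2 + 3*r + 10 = (r - 5)*(r^2 - r - 2) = (r - 5)*(r - 2)*(r + 1)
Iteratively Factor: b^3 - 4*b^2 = (b - 4)*(b^2) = b*(b - 4)*(b)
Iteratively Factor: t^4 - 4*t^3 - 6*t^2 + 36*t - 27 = (t - 3)*(t^3 - t^2 - 9*t + 9) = (t - 3)*(t - 1)*(t^2 - 9) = (t - 3)*(t - 1)*(t + 3)*(t - 3)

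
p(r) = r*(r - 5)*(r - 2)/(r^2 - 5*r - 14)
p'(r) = r*(5 - 2*r)*(r - 5)*(r - 2)/(r^2 - 5*r - 14)^2 + r*(r - 5)/(r^2 - 5*r - 14) + r*(r - 2)/(r^2 - 5*r - 14) + (r - 5)*(r - 2)/(r^2 - 5*r - 14) = (r^4 - 10*r^3 - 17*r^2 + 196*r - 140)/(r^4 - 10*r^3 - 3*r^2 + 140*r + 196)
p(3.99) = 0.44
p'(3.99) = -0.03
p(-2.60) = -15.78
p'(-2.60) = -16.37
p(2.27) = 0.08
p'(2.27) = 0.31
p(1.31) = -0.18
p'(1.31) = 0.19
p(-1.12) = 2.99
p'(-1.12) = -7.15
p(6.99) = -772.10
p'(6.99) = -77776.85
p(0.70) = -0.23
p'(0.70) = -0.05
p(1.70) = -0.09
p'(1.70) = 0.27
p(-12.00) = -15.03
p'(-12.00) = 0.92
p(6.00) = -3.00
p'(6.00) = -6.88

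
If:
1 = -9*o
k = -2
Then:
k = -2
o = -1/9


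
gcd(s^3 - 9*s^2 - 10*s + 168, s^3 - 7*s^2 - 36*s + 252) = s^2 - 13*s + 42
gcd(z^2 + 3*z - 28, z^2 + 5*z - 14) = z + 7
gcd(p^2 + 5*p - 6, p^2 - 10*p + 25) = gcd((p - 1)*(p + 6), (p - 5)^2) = 1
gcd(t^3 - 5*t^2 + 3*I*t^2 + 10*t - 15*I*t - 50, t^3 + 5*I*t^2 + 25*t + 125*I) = t + 5*I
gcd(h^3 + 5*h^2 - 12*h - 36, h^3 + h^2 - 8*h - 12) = h^2 - h - 6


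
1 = 1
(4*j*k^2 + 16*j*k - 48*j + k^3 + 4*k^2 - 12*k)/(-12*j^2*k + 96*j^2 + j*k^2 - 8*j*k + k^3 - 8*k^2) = (-k^2 - 4*k + 12)/(3*j*k - 24*j - k^2 + 8*k)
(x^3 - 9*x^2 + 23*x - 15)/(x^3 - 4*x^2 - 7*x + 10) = (x - 3)/(x + 2)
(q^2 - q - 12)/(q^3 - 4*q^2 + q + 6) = (q^2 - q - 12)/(q^3 - 4*q^2 + q + 6)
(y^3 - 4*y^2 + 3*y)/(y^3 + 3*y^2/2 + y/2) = 2*(y^2 - 4*y + 3)/(2*y^2 + 3*y + 1)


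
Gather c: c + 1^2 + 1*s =c + s + 1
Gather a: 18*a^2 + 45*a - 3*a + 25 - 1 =18*a^2 + 42*a + 24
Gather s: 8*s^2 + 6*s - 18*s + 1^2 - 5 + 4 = 8*s^2 - 12*s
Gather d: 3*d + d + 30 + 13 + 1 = 4*d + 44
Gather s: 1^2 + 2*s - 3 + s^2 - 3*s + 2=s^2 - s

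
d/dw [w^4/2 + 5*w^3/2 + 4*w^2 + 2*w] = 2*w^3 + 15*w^2/2 + 8*w + 2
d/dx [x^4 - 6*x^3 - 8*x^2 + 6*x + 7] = 4*x^3 - 18*x^2 - 16*x + 6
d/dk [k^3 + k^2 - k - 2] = 3*k^2 + 2*k - 1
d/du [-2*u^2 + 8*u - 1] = 8 - 4*u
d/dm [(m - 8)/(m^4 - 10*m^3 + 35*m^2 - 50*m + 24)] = (m^4 - 10*m^3 + 35*m^2 - 50*m - 2*(m - 8)*(2*m^3 - 15*m^2 + 35*m - 25) + 24)/(m^4 - 10*m^3 + 35*m^2 - 50*m + 24)^2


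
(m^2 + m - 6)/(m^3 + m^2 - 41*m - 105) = (m - 2)/(m^2 - 2*m - 35)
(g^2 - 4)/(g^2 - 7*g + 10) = (g + 2)/(g - 5)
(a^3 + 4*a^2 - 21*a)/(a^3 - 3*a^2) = (a + 7)/a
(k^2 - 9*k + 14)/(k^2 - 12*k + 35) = (k - 2)/(k - 5)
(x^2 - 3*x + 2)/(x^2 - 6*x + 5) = (x - 2)/(x - 5)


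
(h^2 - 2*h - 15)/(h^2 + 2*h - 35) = (h + 3)/(h + 7)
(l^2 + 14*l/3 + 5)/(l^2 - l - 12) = (l + 5/3)/(l - 4)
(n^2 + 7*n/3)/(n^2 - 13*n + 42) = n*(3*n + 7)/(3*(n^2 - 13*n + 42))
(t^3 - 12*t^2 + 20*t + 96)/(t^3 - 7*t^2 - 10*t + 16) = (t - 6)/(t - 1)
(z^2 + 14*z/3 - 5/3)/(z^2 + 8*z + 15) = (z - 1/3)/(z + 3)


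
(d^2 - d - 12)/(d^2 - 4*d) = (d + 3)/d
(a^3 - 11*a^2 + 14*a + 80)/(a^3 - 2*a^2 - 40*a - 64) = (a - 5)/(a + 4)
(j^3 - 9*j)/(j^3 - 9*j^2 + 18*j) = (j + 3)/(j - 6)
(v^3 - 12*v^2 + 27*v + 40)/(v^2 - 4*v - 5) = v - 8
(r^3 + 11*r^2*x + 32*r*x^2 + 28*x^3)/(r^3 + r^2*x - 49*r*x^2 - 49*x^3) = (-r^2 - 4*r*x - 4*x^2)/(-r^2 + 6*r*x + 7*x^2)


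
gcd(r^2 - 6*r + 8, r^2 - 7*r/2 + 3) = r - 2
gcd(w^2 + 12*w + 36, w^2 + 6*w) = w + 6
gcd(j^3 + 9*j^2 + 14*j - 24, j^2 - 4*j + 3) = j - 1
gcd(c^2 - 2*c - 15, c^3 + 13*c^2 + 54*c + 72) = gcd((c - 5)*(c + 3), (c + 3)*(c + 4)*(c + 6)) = c + 3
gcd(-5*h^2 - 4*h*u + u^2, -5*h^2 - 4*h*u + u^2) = -5*h^2 - 4*h*u + u^2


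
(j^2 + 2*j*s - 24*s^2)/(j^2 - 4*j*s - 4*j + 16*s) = (j + 6*s)/(j - 4)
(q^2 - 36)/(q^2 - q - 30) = (q + 6)/(q + 5)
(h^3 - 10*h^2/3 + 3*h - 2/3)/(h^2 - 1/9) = 3*(h^2 - 3*h + 2)/(3*h + 1)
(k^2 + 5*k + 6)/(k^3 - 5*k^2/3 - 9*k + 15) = 3*(k + 2)/(3*k^2 - 14*k + 15)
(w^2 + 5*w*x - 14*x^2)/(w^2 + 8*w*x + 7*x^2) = (w - 2*x)/(w + x)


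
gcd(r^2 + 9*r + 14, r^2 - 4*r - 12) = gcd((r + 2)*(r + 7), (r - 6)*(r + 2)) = r + 2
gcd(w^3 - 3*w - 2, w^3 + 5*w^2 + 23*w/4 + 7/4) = w + 1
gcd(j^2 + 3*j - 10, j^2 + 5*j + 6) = 1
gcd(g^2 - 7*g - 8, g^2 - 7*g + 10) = 1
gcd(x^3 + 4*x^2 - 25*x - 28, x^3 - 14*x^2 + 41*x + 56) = x + 1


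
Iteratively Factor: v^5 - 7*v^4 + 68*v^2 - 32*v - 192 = (v - 4)*(v^4 - 3*v^3 - 12*v^2 + 20*v + 48) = (v - 4)*(v + 2)*(v^3 - 5*v^2 - 2*v + 24) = (v - 4)^2*(v + 2)*(v^2 - v - 6) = (v - 4)^2*(v + 2)^2*(v - 3)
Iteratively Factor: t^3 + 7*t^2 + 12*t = (t)*(t^2 + 7*t + 12) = t*(t + 3)*(t + 4)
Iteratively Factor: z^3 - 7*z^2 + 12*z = (z - 3)*(z^2 - 4*z) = (z - 4)*(z - 3)*(z)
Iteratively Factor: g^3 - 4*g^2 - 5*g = (g - 5)*(g^2 + g) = (g - 5)*(g + 1)*(g)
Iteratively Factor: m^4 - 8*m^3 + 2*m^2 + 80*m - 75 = (m - 5)*(m^3 - 3*m^2 - 13*m + 15) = (m - 5)*(m - 1)*(m^2 - 2*m - 15) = (m - 5)^2*(m - 1)*(m + 3)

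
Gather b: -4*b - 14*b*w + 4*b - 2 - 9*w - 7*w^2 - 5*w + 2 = -14*b*w - 7*w^2 - 14*w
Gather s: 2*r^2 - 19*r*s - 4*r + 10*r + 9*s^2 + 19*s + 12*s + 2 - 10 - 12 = 2*r^2 + 6*r + 9*s^2 + s*(31 - 19*r) - 20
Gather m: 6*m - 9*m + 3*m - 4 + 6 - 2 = 0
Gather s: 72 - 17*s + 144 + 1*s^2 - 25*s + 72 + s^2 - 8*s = 2*s^2 - 50*s + 288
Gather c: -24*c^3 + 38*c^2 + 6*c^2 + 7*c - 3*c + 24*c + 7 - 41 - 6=-24*c^3 + 44*c^2 + 28*c - 40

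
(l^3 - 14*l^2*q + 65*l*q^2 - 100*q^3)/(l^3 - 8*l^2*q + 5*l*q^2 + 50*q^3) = (l - 4*q)/(l + 2*q)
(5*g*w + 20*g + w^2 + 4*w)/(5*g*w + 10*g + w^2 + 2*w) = (w + 4)/(w + 2)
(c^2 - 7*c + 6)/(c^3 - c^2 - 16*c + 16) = (c - 6)/(c^2 - 16)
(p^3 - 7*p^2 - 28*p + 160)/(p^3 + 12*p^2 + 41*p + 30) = (p^2 - 12*p + 32)/(p^2 + 7*p + 6)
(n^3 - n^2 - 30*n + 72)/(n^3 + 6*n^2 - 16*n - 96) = (n - 3)/(n + 4)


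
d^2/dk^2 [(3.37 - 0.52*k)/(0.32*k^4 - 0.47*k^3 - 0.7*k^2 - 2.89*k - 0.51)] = (-0.638976*k^7 + 8.153088*k^6 - 15.195768*k^5 - 8.5665*k^4 + 4.479128*k^3 + 45.468162*k^2 + 37.172166*k + 55.41983)/(0.032768*k^12 - 0.144384*k^11 - 0.00297599999999998*k^10 - 0.359951*k^9 + 2.457774*k^8 + 1.738281*k^7 + 2.317619*k^6 - 14.201613*k^5 - 22.195812*k^4 - 30.69469*k^3 - 13.324923*k^2 - 2.255067*k - 0.132651)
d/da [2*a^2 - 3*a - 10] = 4*a - 3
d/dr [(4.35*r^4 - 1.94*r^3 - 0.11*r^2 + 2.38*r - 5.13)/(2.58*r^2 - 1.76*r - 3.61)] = (22.446*r^5 - 27.9732*r^4 - 55.9852*r^3 + 15.0634*r^2 + 27.265*r - 17.6206)/(6.6564*r^4 - 9.0816*r^3 - 15.53*r^2 + 12.7072*r + 13.0321)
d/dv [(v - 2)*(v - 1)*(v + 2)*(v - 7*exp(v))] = -7*v^3*exp(v) + 4*v^3 - 14*v^2*exp(v) - 3*v^2 + 42*v*exp(v) - 8*v + 4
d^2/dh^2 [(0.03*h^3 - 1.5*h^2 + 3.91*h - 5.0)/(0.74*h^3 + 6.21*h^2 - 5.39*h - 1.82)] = (-5.55111512312578e-17*h^7 - 1.918524*h^6 + 13.564644*h^5 + 39.539532*h^4 - 161.147128*h^3 - 1074.02718*h^2 + 1229.498844*h - 490.192836)/(0.405224*h^9 + 10.201788*h^8 + 76.75761*h^7 + 87.877929*h^6 - 609.267603*h^5 + 374.236149*h^4 + 216.275857*h^3 - 96.914454*h^2 - 53.561508*h - 6.028568)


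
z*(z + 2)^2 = z^3 + 4*z^2 + 4*z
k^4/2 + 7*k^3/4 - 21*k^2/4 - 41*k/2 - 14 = (k/2 + 1/2)*(k - 7/2)*(k + 2)*(k + 4)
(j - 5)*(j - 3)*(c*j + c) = c*j^3 - 7*c*j^2 + 7*c*j + 15*c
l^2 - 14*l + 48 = (l - 8)*(l - 6)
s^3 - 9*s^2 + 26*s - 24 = (s - 4)*(s - 3)*(s - 2)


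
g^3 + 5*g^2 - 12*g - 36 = (g - 3)*(g + 2)*(g + 6)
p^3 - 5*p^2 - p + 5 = (p - 5)*(p - 1)*(p + 1)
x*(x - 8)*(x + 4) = x^3 - 4*x^2 - 32*x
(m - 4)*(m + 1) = m^2 - 3*m - 4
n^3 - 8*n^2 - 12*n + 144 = (n - 6)^2*(n + 4)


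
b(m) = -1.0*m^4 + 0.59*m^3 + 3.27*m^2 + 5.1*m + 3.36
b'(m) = -4.0*m^3 + 1.77*m^2 + 6.54*m + 5.1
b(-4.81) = -546.45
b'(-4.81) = 459.73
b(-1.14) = -0.77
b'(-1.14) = 5.87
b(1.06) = 11.88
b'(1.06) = 9.26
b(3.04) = -19.75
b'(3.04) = -71.04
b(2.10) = 14.51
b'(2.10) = -10.40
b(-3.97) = -250.67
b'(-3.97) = 257.32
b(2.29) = 11.77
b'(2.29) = -18.68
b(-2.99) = -78.35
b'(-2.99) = 108.29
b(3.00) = -16.98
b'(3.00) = -67.35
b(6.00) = -1016.88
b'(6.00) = -755.94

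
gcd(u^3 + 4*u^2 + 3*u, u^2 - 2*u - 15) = u + 3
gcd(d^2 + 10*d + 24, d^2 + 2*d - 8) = d + 4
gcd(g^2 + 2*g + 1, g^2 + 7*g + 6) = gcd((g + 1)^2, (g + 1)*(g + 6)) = g + 1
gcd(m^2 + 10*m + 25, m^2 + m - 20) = m + 5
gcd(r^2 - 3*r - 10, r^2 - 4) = r + 2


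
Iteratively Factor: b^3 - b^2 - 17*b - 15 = (b - 5)*(b^2 + 4*b + 3) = (b - 5)*(b + 3)*(b + 1)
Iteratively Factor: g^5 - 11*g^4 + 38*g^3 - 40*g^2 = (g - 2)*(g^4 - 9*g^3 + 20*g^2) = g*(g - 2)*(g^3 - 9*g^2 + 20*g) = g*(g - 4)*(g - 2)*(g^2 - 5*g) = g*(g - 5)*(g - 4)*(g - 2)*(g)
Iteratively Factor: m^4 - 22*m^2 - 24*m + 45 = (m - 1)*(m^3 + m^2 - 21*m - 45) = (m - 5)*(m - 1)*(m^2 + 6*m + 9) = (m - 5)*(m - 1)*(m + 3)*(m + 3)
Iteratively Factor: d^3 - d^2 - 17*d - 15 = (d + 3)*(d^2 - 4*d - 5) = (d + 1)*(d + 3)*(d - 5)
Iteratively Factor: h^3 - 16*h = (h - 4)*(h^2 + 4*h) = (h - 4)*(h + 4)*(h)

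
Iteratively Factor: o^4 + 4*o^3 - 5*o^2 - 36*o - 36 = (o + 2)*(o^3 + 2*o^2 - 9*o - 18) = (o + 2)*(o + 3)*(o^2 - o - 6) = (o - 3)*(o + 2)*(o + 3)*(o + 2)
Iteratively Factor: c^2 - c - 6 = (c - 3)*(c + 2)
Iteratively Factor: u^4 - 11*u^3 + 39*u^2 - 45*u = (u - 3)*(u^3 - 8*u^2 + 15*u) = (u - 5)*(u - 3)*(u^2 - 3*u) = u*(u - 5)*(u - 3)*(u - 3)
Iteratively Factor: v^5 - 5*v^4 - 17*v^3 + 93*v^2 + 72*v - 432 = (v + 3)*(v^4 - 8*v^3 + 7*v^2 + 72*v - 144) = (v - 4)*(v + 3)*(v^3 - 4*v^2 - 9*v + 36) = (v - 4)*(v - 3)*(v + 3)*(v^2 - v - 12) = (v - 4)*(v - 3)*(v + 3)^2*(v - 4)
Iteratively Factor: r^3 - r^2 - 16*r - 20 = (r + 2)*(r^2 - 3*r - 10) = (r - 5)*(r + 2)*(r + 2)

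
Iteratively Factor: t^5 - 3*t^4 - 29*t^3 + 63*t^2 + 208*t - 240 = (t + 4)*(t^4 - 7*t^3 - t^2 + 67*t - 60) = (t - 4)*(t + 4)*(t^3 - 3*t^2 - 13*t + 15) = (t - 4)*(t + 3)*(t + 4)*(t^2 - 6*t + 5) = (t - 5)*(t - 4)*(t + 3)*(t + 4)*(t - 1)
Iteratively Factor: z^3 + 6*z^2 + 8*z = (z + 2)*(z^2 + 4*z) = z*(z + 2)*(z + 4)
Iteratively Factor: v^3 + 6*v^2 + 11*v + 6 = (v + 1)*(v^2 + 5*v + 6) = (v + 1)*(v + 3)*(v + 2)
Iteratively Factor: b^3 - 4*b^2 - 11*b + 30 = (b + 3)*(b^2 - 7*b + 10) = (b - 5)*(b + 3)*(b - 2)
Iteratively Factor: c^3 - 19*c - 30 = (c + 2)*(c^2 - 2*c - 15) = (c + 2)*(c + 3)*(c - 5)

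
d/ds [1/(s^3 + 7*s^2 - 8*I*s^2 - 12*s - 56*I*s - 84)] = (-3*s^2 - 14*s + 16*I*s + 12 + 56*I)/(-s^3 - 7*s^2 + 8*I*s^2 + 12*s + 56*I*s + 84)^2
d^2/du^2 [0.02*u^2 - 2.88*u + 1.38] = 0.0400000000000000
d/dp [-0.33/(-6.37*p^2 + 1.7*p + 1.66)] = (0.561 - 4.2042*p)/(-6.37*p^2 + 1.7*p + 1.66)^2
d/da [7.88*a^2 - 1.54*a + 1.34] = 15.76*a - 1.54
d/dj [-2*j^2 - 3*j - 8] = -4*j - 3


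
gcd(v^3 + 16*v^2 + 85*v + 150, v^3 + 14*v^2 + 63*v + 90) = v^2 + 11*v + 30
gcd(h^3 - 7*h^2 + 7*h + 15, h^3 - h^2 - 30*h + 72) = h - 3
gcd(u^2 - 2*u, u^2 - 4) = u - 2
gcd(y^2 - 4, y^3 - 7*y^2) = 1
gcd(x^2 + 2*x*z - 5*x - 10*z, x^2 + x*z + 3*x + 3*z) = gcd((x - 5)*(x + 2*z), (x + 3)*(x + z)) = 1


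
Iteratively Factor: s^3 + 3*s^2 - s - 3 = (s + 3)*(s^2 - 1) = (s + 1)*(s + 3)*(s - 1)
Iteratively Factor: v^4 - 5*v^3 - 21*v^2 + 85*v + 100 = (v - 5)*(v^3 - 21*v - 20) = (v - 5)*(v + 4)*(v^2 - 4*v - 5) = (v - 5)*(v + 1)*(v + 4)*(v - 5)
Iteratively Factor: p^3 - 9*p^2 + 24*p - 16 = (p - 4)*(p^2 - 5*p + 4) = (p - 4)*(p - 1)*(p - 4)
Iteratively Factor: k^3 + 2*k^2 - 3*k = (k - 1)*(k^2 + 3*k) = k*(k - 1)*(k + 3)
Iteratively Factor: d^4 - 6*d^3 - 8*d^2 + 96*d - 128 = (d + 4)*(d^3 - 10*d^2 + 32*d - 32) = (d - 4)*(d + 4)*(d^2 - 6*d + 8) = (d - 4)*(d - 2)*(d + 4)*(d - 4)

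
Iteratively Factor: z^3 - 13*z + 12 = (z + 4)*(z^2 - 4*z + 3) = (z - 3)*(z + 4)*(z - 1)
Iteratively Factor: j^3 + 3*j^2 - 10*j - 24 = (j + 2)*(j^2 + j - 12) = (j - 3)*(j + 2)*(j + 4)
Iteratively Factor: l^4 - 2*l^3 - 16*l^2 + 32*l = (l + 4)*(l^3 - 6*l^2 + 8*l) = (l - 2)*(l + 4)*(l^2 - 4*l) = l*(l - 2)*(l + 4)*(l - 4)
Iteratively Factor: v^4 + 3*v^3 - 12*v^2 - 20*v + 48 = (v - 2)*(v^3 + 5*v^2 - 2*v - 24) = (v - 2)*(v + 4)*(v^2 + v - 6) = (v - 2)*(v + 3)*(v + 4)*(v - 2)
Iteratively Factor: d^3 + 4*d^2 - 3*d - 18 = (d + 3)*(d^2 + d - 6) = (d + 3)^2*(d - 2)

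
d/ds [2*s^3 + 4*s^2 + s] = 6*s^2 + 8*s + 1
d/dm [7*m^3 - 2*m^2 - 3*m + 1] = 21*m^2 - 4*m - 3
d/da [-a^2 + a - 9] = 1 - 2*a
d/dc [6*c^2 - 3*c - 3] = 12*c - 3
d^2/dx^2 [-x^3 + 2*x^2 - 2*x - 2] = 4 - 6*x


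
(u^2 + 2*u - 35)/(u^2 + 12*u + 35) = (u - 5)/(u + 5)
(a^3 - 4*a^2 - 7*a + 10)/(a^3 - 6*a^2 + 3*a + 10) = (a^2 + a - 2)/(a^2 - a - 2)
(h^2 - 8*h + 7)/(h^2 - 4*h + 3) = (h - 7)/(h - 3)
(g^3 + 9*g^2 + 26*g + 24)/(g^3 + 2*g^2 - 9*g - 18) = (g + 4)/(g - 3)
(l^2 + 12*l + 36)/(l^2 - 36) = (l + 6)/(l - 6)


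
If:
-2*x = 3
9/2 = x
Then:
No Solution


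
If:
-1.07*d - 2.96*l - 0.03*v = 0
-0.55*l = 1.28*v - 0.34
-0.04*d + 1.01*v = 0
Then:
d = -2.29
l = 0.83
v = -0.09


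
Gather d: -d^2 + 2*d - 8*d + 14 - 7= -d^2 - 6*d + 7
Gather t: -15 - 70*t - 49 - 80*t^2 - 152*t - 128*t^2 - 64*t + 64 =-208*t^2 - 286*t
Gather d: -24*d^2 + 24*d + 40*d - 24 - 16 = -24*d^2 + 64*d - 40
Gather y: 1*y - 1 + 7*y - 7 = 8*y - 8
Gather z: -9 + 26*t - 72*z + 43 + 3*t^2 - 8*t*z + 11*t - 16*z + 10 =3*t^2 + 37*t + z*(-8*t - 88) + 44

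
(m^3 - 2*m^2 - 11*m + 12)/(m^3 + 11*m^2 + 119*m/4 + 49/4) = 4*(m^3 - 2*m^2 - 11*m + 12)/(4*m^3 + 44*m^2 + 119*m + 49)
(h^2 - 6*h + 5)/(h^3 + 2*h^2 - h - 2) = (h - 5)/(h^2 + 3*h + 2)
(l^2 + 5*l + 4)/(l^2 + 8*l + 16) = (l + 1)/(l + 4)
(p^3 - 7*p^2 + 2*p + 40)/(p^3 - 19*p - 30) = (p - 4)/(p + 3)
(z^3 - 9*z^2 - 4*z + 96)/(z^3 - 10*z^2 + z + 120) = (z - 4)/(z - 5)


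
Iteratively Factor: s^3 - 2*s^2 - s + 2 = (s - 1)*(s^2 - s - 2) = (s - 2)*(s - 1)*(s + 1)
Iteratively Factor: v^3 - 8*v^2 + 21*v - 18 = (v - 3)*(v^2 - 5*v + 6) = (v - 3)*(v - 2)*(v - 3)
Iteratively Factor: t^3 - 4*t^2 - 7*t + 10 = (t - 5)*(t^2 + t - 2) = (t - 5)*(t + 2)*(t - 1)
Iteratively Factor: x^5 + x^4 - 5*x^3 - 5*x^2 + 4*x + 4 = (x + 1)*(x^4 - 5*x^2 + 4) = (x - 1)*(x + 1)*(x^3 + x^2 - 4*x - 4) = (x - 1)*(x + 1)^2*(x^2 - 4) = (x - 1)*(x + 1)^2*(x + 2)*(x - 2)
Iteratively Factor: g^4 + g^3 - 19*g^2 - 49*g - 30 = (g + 1)*(g^3 - 19*g - 30) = (g + 1)*(g + 2)*(g^2 - 2*g - 15) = (g - 5)*(g + 1)*(g + 2)*(g + 3)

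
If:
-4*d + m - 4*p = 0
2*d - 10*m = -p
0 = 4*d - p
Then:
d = 0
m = 0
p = 0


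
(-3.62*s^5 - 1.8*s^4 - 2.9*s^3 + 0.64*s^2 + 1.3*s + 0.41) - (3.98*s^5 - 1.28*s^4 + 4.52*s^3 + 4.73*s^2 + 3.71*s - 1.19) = -7.6*s^5 - 0.52*s^4 - 7.42*s^3 - 4.09*s^2 - 2.41*s + 1.6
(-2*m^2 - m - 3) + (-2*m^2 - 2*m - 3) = -4*m^2 - 3*m - 6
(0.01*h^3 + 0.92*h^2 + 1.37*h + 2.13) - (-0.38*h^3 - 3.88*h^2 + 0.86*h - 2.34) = 0.39*h^3 + 4.8*h^2 + 0.51*h + 4.47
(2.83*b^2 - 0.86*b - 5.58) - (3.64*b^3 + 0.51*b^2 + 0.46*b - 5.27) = -3.64*b^3 + 2.32*b^2 - 1.32*b - 0.31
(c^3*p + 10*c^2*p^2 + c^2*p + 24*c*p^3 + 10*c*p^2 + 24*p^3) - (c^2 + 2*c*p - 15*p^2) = c^3*p + 10*c^2*p^2 + c^2*p - c^2 + 24*c*p^3 + 10*c*p^2 - 2*c*p + 24*p^3 + 15*p^2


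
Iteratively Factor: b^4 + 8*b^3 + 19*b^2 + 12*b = (b)*(b^3 + 8*b^2 + 19*b + 12) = b*(b + 3)*(b^2 + 5*b + 4) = b*(b + 1)*(b + 3)*(b + 4)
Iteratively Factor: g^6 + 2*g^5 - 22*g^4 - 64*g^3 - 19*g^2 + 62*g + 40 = (g + 4)*(g^5 - 2*g^4 - 14*g^3 - 8*g^2 + 13*g + 10) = (g - 1)*(g + 4)*(g^4 - g^3 - 15*g^2 - 23*g - 10) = (g - 5)*(g - 1)*(g + 4)*(g^3 + 4*g^2 + 5*g + 2) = (g - 5)*(g - 1)*(g + 2)*(g + 4)*(g^2 + 2*g + 1) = (g - 5)*(g - 1)*(g + 1)*(g + 2)*(g + 4)*(g + 1)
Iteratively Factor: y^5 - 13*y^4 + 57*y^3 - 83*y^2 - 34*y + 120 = (y - 3)*(y^4 - 10*y^3 + 27*y^2 - 2*y - 40) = (y - 4)*(y - 3)*(y^3 - 6*y^2 + 3*y + 10) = (y - 4)*(y - 3)*(y + 1)*(y^2 - 7*y + 10) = (y - 5)*(y - 4)*(y - 3)*(y + 1)*(y - 2)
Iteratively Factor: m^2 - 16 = (m - 4)*(m + 4)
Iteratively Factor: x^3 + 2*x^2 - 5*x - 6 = (x + 1)*(x^2 + x - 6) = (x + 1)*(x + 3)*(x - 2)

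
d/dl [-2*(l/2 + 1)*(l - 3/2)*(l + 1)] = -3*l^2 - 3*l + 5/2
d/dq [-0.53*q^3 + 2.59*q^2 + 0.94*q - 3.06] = -1.59*q^2 + 5.18*q + 0.94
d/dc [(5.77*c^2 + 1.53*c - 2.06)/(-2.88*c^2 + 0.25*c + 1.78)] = (5.8489*c^2 + 8.6756*c + 3.2384)/(8.2944*c^4 - 1.44*c^3 - 10.1903*c^2 + 0.89*c + 3.1684)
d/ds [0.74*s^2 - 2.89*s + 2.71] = 1.48*s - 2.89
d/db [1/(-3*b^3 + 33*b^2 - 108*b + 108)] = (b^2 - 22*b/3 + 12)/(b^3 - 11*b^2 + 36*b - 36)^2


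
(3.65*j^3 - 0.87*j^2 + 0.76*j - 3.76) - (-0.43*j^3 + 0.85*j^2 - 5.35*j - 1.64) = 4.08*j^3 - 1.72*j^2 + 6.11*j - 2.12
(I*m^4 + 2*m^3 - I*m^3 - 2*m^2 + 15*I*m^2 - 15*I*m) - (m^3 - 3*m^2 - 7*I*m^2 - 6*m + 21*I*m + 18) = I*m^4 + m^3 - I*m^3 + m^2 + 22*I*m^2 + 6*m - 36*I*m - 18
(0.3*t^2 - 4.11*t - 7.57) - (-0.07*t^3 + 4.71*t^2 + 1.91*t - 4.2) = 0.07*t^3 - 4.41*t^2 - 6.02*t - 3.37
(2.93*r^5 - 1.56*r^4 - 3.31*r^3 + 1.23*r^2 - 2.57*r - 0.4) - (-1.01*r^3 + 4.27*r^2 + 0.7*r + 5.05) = 2.93*r^5 - 1.56*r^4 - 2.3*r^3 - 3.04*r^2 - 3.27*r - 5.45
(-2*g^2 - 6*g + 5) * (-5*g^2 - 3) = 10*g^4 + 30*g^3 - 19*g^2 + 18*g - 15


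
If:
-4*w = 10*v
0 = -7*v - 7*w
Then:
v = 0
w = 0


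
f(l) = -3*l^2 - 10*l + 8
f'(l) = -6*l - 10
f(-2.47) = 14.40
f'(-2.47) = 4.82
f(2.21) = -28.75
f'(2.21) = -23.26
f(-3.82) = 2.42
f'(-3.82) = 12.92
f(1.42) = -12.25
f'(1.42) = -18.52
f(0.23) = 5.54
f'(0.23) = -11.38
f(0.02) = 7.80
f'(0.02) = -10.12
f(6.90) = -203.83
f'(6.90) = -51.40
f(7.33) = -226.49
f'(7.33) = -53.98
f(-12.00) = -304.00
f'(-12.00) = 62.00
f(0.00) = 8.00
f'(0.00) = -10.00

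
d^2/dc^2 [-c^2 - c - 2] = -2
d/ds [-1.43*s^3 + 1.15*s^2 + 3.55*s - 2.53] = -4.29*s^2 + 2.3*s + 3.55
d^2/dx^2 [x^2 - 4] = 2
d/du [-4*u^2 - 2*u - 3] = -8*u - 2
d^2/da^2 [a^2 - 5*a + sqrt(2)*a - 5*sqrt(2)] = 2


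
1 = 1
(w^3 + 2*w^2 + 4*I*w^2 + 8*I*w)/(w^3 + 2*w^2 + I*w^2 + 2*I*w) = (w + 4*I)/(w + I)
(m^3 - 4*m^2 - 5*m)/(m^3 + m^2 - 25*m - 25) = m/(m + 5)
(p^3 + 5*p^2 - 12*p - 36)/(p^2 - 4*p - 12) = (p^2 + 3*p - 18)/(p - 6)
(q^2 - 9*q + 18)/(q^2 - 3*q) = (q - 6)/q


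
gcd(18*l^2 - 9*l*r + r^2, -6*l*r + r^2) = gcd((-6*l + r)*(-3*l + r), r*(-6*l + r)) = -6*l + r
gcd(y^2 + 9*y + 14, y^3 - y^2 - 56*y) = y + 7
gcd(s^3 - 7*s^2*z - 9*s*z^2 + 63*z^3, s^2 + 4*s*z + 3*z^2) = s + 3*z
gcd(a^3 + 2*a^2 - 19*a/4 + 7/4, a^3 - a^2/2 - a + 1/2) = a^2 - 3*a/2 + 1/2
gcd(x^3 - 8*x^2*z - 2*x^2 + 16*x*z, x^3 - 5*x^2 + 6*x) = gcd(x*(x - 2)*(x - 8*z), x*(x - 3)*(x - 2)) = x^2 - 2*x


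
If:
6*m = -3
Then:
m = -1/2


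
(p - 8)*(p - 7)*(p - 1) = p^3 - 16*p^2 + 71*p - 56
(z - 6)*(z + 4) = z^2 - 2*z - 24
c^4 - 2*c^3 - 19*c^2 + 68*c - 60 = (c - 3)*(c - 2)^2*(c + 5)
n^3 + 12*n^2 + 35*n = n*(n + 5)*(n + 7)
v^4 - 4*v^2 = v^2*(v - 2)*(v + 2)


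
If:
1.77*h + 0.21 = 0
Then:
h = -0.12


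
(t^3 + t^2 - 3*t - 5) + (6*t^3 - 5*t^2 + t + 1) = 7*t^3 - 4*t^2 - 2*t - 4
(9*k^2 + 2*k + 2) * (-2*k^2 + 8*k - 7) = -18*k^4 + 68*k^3 - 51*k^2 + 2*k - 14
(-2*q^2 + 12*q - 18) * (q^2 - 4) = -2*q^4 + 12*q^3 - 10*q^2 - 48*q + 72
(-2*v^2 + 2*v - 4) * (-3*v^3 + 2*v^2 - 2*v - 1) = 6*v^5 - 10*v^4 + 20*v^3 - 10*v^2 + 6*v + 4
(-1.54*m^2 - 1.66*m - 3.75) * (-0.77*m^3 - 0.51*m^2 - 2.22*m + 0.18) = 1.1858*m^5 + 2.0636*m^4 + 7.1529*m^3 + 5.3205*m^2 + 8.0262*m - 0.675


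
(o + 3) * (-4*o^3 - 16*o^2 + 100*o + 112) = -4*o^4 - 28*o^3 + 52*o^2 + 412*o + 336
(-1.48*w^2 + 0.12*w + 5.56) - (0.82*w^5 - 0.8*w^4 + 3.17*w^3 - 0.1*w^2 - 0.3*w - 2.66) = -0.82*w^5 + 0.8*w^4 - 3.17*w^3 - 1.38*w^2 + 0.42*w + 8.22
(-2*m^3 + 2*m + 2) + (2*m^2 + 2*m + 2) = -2*m^3 + 2*m^2 + 4*m + 4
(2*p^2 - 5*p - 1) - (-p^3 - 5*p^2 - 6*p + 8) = p^3 + 7*p^2 + p - 9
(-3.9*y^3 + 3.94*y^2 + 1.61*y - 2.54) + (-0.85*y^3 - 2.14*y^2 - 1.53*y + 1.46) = -4.75*y^3 + 1.8*y^2 + 0.0800000000000001*y - 1.08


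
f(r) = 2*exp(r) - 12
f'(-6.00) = 0.00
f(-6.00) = -12.00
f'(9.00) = 16206.17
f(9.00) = 16194.17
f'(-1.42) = 0.48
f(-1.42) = -11.52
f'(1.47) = 8.70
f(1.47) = -3.30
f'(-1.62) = 0.40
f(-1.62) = -11.60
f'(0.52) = 3.36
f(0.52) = -8.64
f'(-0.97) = 0.76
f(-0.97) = -11.24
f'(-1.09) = 0.67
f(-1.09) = -11.33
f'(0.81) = 4.50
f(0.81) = -7.50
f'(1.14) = 6.25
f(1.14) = -5.75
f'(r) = 2*exp(r)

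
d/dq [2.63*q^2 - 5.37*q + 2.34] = 5.26*q - 5.37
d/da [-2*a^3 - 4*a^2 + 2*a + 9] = -6*a^2 - 8*a + 2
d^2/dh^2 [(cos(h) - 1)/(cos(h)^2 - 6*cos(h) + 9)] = (-7*cos(h)/4 - 4*cos(2*h) - cos(3*h)/4 + 2)/(cos(h) - 3)^4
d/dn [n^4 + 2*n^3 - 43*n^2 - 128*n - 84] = 4*n^3 + 6*n^2 - 86*n - 128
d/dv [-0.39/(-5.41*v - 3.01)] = -2.1099/(5.41*v + 3.01)^2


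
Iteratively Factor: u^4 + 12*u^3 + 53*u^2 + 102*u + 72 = (u + 4)*(u^3 + 8*u^2 + 21*u + 18) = (u + 2)*(u + 4)*(u^2 + 6*u + 9) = (u + 2)*(u + 3)*(u + 4)*(u + 3)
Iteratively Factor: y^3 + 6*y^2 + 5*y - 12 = (y + 3)*(y^2 + 3*y - 4) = (y - 1)*(y + 3)*(y + 4)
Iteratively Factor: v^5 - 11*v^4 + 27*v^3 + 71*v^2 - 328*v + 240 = (v - 4)*(v^4 - 7*v^3 - v^2 + 67*v - 60) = (v - 5)*(v - 4)*(v^3 - 2*v^2 - 11*v + 12) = (v - 5)*(v - 4)^2*(v^2 + 2*v - 3) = (v - 5)*(v - 4)^2*(v - 1)*(v + 3)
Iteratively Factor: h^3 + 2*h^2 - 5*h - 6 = (h - 2)*(h^2 + 4*h + 3) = (h - 2)*(h + 3)*(h + 1)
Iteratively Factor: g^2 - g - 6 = (g - 3)*(g + 2)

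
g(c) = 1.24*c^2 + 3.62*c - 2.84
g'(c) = 2.48*c + 3.62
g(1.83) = 7.94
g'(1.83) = 8.16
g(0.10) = -2.47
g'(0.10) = 3.87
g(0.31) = -1.60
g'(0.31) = 4.39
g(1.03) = 2.20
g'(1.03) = 6.17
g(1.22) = 3.42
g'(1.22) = 6.65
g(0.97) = 1.84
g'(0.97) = 6.03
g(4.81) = 43.26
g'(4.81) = 15.55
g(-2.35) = -4.50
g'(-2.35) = -2.21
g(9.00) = 130.18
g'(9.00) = 25.94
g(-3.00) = -2.54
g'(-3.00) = -3.82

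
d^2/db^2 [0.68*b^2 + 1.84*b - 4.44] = 1.36000000000000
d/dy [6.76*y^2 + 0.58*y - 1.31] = 13.52*y + 0.58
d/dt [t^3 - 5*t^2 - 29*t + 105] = 3*t^2 - 10*t - 29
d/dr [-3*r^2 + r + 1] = 1 - 6*r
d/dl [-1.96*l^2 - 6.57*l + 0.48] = -3.92*l - 6.57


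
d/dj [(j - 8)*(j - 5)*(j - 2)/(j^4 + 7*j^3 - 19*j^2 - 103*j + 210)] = (-j^4 + 26*j^3 - 4*j^2 - 930*j + 1405)/(j^6 + 18*j^5 + 79*j^4 - 228*j^3 - 1889*j^2 + 210*j + 11025)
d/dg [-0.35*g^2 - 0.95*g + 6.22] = -0.7*g - 0.95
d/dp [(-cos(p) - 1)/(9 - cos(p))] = 10*sin(p)/(cos(p) - 9)^2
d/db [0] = 0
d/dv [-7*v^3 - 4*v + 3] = -21*v^2 - 4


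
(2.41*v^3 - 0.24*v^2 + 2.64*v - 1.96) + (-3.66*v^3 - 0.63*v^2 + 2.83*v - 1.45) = -1.25*v^3 - 0.87*v^2 + 5.47*v - 3.41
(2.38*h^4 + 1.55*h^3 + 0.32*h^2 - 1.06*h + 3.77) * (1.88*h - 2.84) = 4.4744*h^5 - 3.8452*h^4 - 3.8004*h^3 - 2.9016*h^2 + 10.098*h - 10.7068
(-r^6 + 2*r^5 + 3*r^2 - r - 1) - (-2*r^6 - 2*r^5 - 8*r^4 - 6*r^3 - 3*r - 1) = r^6 + 4*r^5 + 8*r^4 + 6*r^3 + 3*r^2 + 2*r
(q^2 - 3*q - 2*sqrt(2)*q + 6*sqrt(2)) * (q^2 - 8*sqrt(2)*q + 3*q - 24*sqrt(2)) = q^4 - 10*sqrt(2)*q^3 + 23*q^2 + 90*sqrt(2)*q - 288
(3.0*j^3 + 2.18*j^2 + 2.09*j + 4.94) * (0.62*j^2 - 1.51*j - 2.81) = 1.86*j^5 - 3.1784*j^4 - 10.426*j^3 - 6.2189*j^2 - 13.3323*j - 13.8814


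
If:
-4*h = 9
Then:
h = -9/4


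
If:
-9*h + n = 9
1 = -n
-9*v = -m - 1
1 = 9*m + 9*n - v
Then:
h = -10/9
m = 91/80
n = -1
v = 19/80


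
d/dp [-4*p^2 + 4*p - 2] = 4 - 8*p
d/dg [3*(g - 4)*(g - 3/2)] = 6*g - 33/2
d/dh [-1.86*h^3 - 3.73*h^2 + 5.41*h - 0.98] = -5.58*h^2 - 7.46*h + 5.41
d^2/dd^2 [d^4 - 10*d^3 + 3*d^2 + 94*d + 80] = 12*d^2 - 60*d + 6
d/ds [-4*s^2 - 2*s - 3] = -8*s - 2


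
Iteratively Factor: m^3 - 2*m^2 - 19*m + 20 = (m - 1)*(m^2 - m - 20) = (m - 5)*(m - 1)*(m + 4)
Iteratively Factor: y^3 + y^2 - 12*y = (y + 4)*(y^2 - 3*y) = y*(y + 4)*(y - 3)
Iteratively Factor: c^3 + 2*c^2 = (c + 2)*(c^2) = c*(c + 2)*(c)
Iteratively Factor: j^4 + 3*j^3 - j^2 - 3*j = (j - 1)*(j^3 + 4*j^2 + 3*j) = (j - 1)*(j + 1)*(j^2 + 3*j) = (j - 1)*(j + 1)*(j + 3)*(j)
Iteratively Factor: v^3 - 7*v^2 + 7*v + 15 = (v + 1)*(v^2 - 8*v + 15) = (v - 3)*(v + 1)*(v - 5)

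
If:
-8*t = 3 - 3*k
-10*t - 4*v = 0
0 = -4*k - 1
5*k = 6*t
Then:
No Solution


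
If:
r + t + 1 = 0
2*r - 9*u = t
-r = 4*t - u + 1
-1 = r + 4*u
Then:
No Solution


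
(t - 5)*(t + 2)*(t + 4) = t^3 + t^2 - 22*t - 40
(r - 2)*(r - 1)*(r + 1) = r^3 - 2*r^2 - r + 2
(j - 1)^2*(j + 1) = j^3 - j^2 - j + 1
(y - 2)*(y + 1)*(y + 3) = y^3 + 2*y^2 - 5*y - 6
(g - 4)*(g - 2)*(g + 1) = g^3 - 5*g^2 + 2*g + 8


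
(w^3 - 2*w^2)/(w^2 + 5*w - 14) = w^2/(w + 7)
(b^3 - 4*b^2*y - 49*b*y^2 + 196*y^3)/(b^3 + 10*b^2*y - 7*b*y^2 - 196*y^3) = (b - 7*y)/(b + 7*y)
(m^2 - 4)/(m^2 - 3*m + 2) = (m + 2)/(m - 1)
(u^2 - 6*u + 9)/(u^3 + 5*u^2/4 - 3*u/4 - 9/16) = 16*(u^2 - 6*u + 9)/(16*u^3 + 20*u^2 - 12*u - 9)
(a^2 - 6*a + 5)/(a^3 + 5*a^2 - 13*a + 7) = (a - 5)/(a^2 + 6*a - 7)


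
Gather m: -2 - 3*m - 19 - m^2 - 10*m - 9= -m^2 - 13*m - 30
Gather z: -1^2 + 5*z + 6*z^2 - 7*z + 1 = 6*z^2 - 2*z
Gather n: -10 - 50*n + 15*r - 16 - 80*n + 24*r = -130*n + 39*r - 26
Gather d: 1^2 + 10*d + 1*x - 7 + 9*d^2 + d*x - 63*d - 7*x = 9*d^2 + d*(x - 53) - 6*x - 6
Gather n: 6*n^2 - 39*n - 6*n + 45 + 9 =6*n^2 - 45*n + 54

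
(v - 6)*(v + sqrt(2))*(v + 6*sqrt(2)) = v^3 - 6*v^2 + 7*sqrt(2)*v^2 - 42*sqrt(2)*v + 12*v - 72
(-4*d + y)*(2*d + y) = -8*d^2 - 2*d*y + y^2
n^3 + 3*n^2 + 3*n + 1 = (n + 1)^3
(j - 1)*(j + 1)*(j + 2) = j^3 + 2*j^2 - j - 2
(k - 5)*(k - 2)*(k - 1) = k^3 - 8*k^2 + 17*k - 10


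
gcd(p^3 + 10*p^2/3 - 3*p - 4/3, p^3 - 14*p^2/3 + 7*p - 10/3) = p - 1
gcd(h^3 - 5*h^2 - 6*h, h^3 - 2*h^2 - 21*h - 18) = h^2 - 5*h - 6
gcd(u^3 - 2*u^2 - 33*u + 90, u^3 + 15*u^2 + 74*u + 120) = u + 6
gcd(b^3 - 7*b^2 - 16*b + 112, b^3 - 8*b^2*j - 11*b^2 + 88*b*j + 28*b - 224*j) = b^2 - 11*b + 28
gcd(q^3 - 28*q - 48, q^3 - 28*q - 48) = q^3 - 28*q - 48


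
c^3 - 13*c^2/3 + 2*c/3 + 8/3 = (c - 4)*(c - 1)*(c + 2/3)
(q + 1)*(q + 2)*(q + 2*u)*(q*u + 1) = q^4*u + 2*q^3*u^2 + 3*q^3*u + q^3 + 6*q^2*u^2 + 4*q^2*u + 3*q^2 + 4*q*u^2 + 6*q*u + 2*q + 4*u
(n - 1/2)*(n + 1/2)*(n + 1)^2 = n^4 + 2*n^3 + 3*n^2/4 - n/2 - 1/4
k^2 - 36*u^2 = (k - 6*u)*(k + 6*u)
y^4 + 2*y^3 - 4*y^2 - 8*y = y*(y - 2)*(y + 2)^2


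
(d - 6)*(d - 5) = d^2 - 11*d + 30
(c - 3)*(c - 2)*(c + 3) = c^3 - 2*c^2 - 9*c + 18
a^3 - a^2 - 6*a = a*(a - 3)*(a + 2)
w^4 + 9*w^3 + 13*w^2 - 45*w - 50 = (w - 2)*(w + 1)*(w + 5)^2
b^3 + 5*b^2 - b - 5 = (b - 1)*(b + 1)*(b + 5)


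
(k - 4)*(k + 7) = k^2 + 3*k - 28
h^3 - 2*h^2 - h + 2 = (h - 2)*(h - 1)*(h + 1)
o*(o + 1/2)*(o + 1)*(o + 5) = o^4 + 13*o^3/2 + 8*o^2 + 5*o/2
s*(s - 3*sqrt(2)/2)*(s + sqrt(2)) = s^3 - sqrt(2)*s^2/2 - 3*s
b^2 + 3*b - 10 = (b - 2)*(b + 5)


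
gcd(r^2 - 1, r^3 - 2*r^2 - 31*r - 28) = r + 1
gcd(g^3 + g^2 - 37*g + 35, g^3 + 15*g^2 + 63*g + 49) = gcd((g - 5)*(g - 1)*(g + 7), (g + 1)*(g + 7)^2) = g + 7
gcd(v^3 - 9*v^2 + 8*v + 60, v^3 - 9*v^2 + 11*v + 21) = 1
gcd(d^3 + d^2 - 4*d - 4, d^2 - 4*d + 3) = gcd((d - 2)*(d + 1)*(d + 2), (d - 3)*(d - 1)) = 1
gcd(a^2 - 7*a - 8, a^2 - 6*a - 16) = a - 8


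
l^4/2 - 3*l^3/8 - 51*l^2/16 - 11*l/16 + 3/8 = (l/2 + 1)*(l - 3)*(l - 1/4)*(l + 1/2)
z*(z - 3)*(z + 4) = z^3 + z^2 - 12*z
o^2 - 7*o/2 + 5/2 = (o - 5/2)*(o - 1)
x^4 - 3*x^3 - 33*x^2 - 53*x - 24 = (x - 8)*(x + 1)^2*(x + 3)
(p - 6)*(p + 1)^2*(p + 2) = p^4 - 2*p^3 - 19*p^2 - 28*p - 12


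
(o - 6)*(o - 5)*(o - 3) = o^3 - 14*o^2 + 63*o - 90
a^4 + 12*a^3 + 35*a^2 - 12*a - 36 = (a - 1)*(a + 1)*(a + 6)^2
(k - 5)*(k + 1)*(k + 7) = k^3 + 3*k^2 - 33*k - 35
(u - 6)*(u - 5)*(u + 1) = u^3 - 10*u^2 + 19*u + 30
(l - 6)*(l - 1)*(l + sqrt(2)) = l^3 - 7*l^2 + sqrt(2)*l^2 - 7*sqrt(2)*l + 6*l + 6*sqrt(2)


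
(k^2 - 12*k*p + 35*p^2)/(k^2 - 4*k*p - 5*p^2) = (k - 7*p)/(k + p)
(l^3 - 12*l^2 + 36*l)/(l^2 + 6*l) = (l^2 - 12*l + 36)/(l + 6)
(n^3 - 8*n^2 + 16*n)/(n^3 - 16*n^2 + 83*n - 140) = n*(n - 4)/(n^2 - 12*n + 35)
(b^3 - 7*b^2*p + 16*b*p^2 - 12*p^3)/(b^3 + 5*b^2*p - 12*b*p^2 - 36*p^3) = (b^2 - 4*b*p + 4*p^2)/(b^2 + 8*b*p + 12*p^2)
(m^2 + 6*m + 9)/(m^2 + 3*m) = (m + 3)/m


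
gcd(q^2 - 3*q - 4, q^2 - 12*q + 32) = q - 4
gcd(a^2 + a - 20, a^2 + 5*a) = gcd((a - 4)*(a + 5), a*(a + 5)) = a + 5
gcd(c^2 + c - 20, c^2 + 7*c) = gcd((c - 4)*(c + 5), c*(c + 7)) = 1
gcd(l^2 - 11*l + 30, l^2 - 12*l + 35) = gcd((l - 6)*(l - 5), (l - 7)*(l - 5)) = l - 5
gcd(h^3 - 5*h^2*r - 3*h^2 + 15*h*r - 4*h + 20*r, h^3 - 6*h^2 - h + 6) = h + 1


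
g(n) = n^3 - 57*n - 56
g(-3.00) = 88.00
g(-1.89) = 44.98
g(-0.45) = -30.44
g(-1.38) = 20.03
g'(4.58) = 5.93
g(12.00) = 988.00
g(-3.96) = 107.62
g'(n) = 3*n^2 - 57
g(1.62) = -144.09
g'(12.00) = 375.00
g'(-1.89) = -46.28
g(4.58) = -220.99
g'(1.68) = -48.53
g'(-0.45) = -56.39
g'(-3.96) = -9.96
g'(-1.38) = -51.29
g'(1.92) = -45.94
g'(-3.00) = -30.00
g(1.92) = -158.36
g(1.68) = -147.02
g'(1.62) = -49.13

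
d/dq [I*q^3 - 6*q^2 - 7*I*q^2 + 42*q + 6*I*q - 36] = 3*I*q^2 - 12*q - 14*I*q + 42 + 6*I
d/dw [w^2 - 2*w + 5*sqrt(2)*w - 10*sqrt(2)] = 2*w - 2 + 5*sqrt(2)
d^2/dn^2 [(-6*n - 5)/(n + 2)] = 14/(n + 2)^3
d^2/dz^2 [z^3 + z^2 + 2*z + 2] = 6*z + 2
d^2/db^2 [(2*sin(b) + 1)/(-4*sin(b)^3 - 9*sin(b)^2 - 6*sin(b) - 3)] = 2*(64*sin(b)^7 + 180*sin(b)^6 + 87*sin(b)^5 - 336*sin(b)^4 - 537*sin(b)^3 - 225*sin(b)^2 + 36*sin(b) + 27)/(4*sin(b)^3 + 9*sin(b)^2 + 6*sin(b) + 3)^3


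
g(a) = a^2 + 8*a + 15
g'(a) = 2*a + 8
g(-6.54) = 5.45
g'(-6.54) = -5.08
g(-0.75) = 9.56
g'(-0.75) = 6.50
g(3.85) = 60.62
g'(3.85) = 15.70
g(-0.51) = 11.18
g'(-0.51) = 6.98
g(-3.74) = -0.93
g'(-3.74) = 0.52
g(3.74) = 58.91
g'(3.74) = 15.48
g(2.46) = 40.73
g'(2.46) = 12.92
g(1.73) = 31.83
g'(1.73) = 11.46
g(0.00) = 15.00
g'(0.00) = 8.00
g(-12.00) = 63.00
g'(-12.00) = -16.00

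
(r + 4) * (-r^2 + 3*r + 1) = -r^3 - r^2 + 13*r + 4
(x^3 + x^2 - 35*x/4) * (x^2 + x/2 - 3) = x^5 + 3*x^4/2 - 45*x^3/4 - 59*x^2/8 + 105*x/4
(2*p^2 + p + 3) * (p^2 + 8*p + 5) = 2*p^4 + 17*p^3 + 21*p^2 + 29*p + 15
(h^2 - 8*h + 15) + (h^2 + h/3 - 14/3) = 2*h^2 - 23*h/3 + 31/3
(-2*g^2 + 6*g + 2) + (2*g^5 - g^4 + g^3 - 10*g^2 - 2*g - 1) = 2*g^5 - g^4 + g^3 - 12*g^2 + 4*g + 1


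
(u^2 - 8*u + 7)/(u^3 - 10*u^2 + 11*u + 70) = (u - 1)/(u^2 - 3*u - 10)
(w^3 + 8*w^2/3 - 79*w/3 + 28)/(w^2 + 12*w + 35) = (w^2 - 13*w/3 + 4)/(w + 5)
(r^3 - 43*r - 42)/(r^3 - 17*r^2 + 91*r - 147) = (r^2 + 7*r + 6)/(r^2 - 10*r + 21)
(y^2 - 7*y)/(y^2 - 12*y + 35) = y/(y - 5)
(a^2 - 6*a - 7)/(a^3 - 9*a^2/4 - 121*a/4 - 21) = 4*(a + 1)/(4*a^2 + 19*a + 12)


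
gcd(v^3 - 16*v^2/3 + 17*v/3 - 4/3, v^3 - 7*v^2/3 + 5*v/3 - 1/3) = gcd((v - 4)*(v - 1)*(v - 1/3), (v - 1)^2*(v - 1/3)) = v^2 - 4*v/3 + 1/3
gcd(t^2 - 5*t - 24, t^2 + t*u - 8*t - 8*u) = t - 8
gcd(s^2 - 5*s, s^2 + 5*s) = s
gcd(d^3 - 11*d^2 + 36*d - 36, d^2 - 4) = d - 2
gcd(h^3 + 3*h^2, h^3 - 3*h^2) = h^2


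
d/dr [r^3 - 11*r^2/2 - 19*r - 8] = 3*r^2 - 11*r - 19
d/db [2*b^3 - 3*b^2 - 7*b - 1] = 6*b^2 - 6*b - 7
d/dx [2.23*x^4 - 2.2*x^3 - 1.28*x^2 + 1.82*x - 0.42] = 8.92*x^3 - 6.6*x^2 - 2.56*x + 1.82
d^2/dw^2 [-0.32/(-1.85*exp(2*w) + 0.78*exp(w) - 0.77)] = ((0.2496 - 2.368*exp(w))*(1.85*exp(2*w) - 0.78*exp(w) + 0.77) + 0.32*(3.7*exp(w) - 0.78)*(7.4*exp(w) - 1.56)*exp(w))*exp(w)/(1.85*exp(2*w) - 0.78*exp(w) + 0.77)^3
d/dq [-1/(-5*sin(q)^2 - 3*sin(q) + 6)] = -(10*sin(q) + 3)*cos(q)/(5*sin(q)^2 + 3*sin(q) - 6)^2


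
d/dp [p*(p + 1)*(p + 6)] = 3*p^2 + 14*p + 6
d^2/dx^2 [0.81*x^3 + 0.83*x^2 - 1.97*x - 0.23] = 4.86*x + 1.66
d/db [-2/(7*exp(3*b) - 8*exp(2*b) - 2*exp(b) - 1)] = (42*exp(2*b) - 32*exp(b) - 4)*exp(b)/(-7*exp(3*b) + 8*exp(2*b) + 2*exp(b) + 1)^2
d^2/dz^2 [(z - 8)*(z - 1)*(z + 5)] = 6*z - 8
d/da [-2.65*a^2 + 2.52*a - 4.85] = 2.52 - 5.3*a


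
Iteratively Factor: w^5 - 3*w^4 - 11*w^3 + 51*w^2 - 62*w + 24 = (w - 1)*(w^4 - 2*w^3 - 13*w^2 + 38*w - 24) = (w - 3)*(w - 1)*(w^3 + w^2 - 10*w + 8) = (w - 3)*(w - 1)*(w + 4)*(w^2 - 3*w + 2) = (w - 3)*(w - 2)*(w - 1)*(w + 4)*(w - 1)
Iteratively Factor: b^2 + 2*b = (b)*(b + 2)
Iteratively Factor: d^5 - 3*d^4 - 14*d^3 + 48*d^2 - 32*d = (d - 2)*(d^4 - d^3 - 16*d^2 + 16*d) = (d - 2)*(d - 1)*(d^3 - 16*d) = (d - 4)*(d - 2)*(d - 1)*(d^2 + 4*d) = d*(d - 4)*(d - 2)*(d - 1)*(d + 4)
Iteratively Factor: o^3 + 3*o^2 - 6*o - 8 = (o + 1)*(o^2 + 2*o - 8) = (o + 1)*(o + 4)*(o - 2)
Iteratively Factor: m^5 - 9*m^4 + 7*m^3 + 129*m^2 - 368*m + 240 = (m - 1)*(m^4 - 8*m^3 - m^2 + 128*m - 240) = (m - 1)*(m + 4)*(m^3 - 12*m^2 + 47*m - 60) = (m - 3)*(m - 1)*(m + 4)*(m^2 - 9*m + 20) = (m - 4)*(m - 3)*(m - 1)*(m + 4)*(m - 5)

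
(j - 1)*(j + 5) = j^2 + 4*j - 5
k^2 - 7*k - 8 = (k - 8)*(k + 1)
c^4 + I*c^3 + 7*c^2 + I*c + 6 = (c - 2*I)*(c - I)*(c + I)*(c + 3*I)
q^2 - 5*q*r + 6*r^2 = (q - 3*r)*(q - 2*r)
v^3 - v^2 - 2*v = v*(v - 2)*(v + 1)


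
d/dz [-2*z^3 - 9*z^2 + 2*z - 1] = -6*z^2 - 18*z + 2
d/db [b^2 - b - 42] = 2*b - 1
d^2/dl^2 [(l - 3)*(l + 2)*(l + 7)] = 6*l + 12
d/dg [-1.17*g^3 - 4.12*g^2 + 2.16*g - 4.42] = -3.51*g^2 - 8.24*g + 2.16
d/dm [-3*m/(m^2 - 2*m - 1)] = 3*(m^2 + 1)/(m^4 - 4*m^3 + 2*m^2 + 4*m + 1)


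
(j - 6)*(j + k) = j^2 + j*k - 6*j - 6*k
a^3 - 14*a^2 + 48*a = a*(a - 8)*(a - 6)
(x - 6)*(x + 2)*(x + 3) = x^3 - x^2 - 24*x - 36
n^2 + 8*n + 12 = (n + 2)*(n + 6)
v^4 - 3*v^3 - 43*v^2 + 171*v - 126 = (v - 6)*(v - 3)*(v - 1)*(v + 7)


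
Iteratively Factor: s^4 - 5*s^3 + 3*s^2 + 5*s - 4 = (s - 4)*(s^3 - s^2 - s + 1) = (s - 4)*(s - 1)*(s^2 - 1) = (s - 4)*(s - 1)*(s + 1)*(s - 1)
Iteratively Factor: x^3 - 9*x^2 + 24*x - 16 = (x - 4)*(x^2 - 5*x + 4) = (x - 4)^2*(x - 1)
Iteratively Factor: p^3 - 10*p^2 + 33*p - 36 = (p - 3)*(p^2 - 7*p + 12) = (p - 3)^2*(p - 4)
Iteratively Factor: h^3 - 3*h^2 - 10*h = (h)*(h^2 - 3*h - 10) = h*(h + 2)*(h - 5)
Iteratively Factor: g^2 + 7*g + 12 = (g + 4)*(g + 3)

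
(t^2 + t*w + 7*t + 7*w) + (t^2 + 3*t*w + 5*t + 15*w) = 2*t^2 + 4*t*w + 12*t + 22*w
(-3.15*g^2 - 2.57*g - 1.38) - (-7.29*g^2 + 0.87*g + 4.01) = 4.14*g^2 - 3.44*g - 5.39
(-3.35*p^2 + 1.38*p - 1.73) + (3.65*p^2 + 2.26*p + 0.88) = 0.3*p^2 + 3.64*p - 0.85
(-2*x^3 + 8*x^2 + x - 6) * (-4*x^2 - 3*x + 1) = 8*x^5 - 26*x^4 - 30*x^3 + 29*x^2 + 19*x - 6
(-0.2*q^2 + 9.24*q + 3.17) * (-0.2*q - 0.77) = 0.04*q^3 - 1.694*q^2 - 7.7488*q - 2.4409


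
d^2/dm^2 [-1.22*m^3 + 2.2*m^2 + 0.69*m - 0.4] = 4.4 - 7.32*m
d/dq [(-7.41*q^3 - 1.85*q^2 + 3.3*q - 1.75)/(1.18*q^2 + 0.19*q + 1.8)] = (-8.7438*q^4 - 2.8158*q^3 - 44.2595*q^2 - 2.53*q + 6.2725)/(1.3924*q^4 + 0.4484*q^3 + 4.2841*q^2 + 0.684*q + 3.24)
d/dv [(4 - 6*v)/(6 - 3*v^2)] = 2*(-3*v^2 + 4*v - 6)/(3*(v^4 - 4*v^2 + 4))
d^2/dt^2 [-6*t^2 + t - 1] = -12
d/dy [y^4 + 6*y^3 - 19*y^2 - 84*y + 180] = 4*y^3 + 18*y^2 - 38*y - 84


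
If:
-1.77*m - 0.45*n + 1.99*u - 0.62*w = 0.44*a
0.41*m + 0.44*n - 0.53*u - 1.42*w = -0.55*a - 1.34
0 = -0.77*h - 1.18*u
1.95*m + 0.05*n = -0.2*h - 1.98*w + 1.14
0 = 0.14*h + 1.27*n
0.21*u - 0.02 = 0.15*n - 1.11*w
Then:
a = -2.84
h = 0.25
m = 0.51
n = -0.03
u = -0.16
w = 0.05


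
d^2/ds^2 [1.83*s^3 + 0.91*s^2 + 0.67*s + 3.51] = 10.98*s + 1.82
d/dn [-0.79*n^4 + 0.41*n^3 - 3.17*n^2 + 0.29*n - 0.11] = -3.16*n^3 + 1.23*n^2 - 6.34*n + 0.29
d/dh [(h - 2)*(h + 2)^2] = (h + 2)*(3*h - 2)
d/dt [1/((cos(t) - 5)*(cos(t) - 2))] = (2*cos(t) - 7)*sin(t)/((cos(t) - 5)^2*(cos(t) - 2)^2)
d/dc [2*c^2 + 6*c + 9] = 4*c + 6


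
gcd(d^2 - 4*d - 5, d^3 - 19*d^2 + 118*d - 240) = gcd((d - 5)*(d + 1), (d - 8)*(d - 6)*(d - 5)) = d - 5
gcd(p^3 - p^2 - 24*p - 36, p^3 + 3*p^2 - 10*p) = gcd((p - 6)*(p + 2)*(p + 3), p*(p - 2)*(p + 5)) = 1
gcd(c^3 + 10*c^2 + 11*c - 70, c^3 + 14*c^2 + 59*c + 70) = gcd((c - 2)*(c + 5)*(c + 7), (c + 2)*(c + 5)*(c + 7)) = c^2 + 12*c + 35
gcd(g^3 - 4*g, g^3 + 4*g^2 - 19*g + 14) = g - 2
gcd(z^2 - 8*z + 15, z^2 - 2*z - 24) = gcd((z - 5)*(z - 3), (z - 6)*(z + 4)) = 1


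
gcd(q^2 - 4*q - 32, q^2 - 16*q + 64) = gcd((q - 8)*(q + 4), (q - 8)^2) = q - 8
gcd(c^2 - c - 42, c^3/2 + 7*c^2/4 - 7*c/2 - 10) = 1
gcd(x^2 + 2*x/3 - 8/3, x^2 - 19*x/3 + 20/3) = x - 4/3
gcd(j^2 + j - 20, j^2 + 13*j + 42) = 1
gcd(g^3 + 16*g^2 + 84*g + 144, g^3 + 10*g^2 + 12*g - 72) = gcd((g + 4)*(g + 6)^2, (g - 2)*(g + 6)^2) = g^2 + 12*g + 36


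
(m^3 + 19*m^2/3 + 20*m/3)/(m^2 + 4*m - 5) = m*(3*m + 4)/(3*(m - 1))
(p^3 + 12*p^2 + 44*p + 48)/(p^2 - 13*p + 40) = (p^3 + 12*p^2 + 44*p + 48)/(p^2 - 13*p + 40)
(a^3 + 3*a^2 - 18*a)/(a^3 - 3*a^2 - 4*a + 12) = a*(a + 6)/(a^2 - 4)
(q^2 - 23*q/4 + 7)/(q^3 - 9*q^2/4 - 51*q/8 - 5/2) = 2*(4*q - 7)/(8*q^2 + 14*q + 5)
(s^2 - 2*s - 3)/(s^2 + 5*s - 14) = (s^2 - 2*s - 3)/(s^2 + 5*s - 14)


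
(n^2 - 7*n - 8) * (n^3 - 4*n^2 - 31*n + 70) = n^5 - 11*n^4 - 11*n^3 + 319*n^2 - 242*n - 560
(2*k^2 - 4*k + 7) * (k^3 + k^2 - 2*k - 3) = 2*k^5 - 2*k^4 - k^3 + 9*k^2 - 2*k - 21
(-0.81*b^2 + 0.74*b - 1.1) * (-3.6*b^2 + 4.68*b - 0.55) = 2.916*b^4 - 6.4548*b^3 + 7.8687*b^2 - 5.555*b + 0.605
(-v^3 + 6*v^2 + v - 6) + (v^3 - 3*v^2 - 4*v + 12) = 3*v^2 - 3*v + 6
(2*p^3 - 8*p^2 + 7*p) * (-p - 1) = -2*p^4 + 6*p^3 + p^2 - 7*p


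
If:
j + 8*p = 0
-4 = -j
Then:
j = 4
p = -1/2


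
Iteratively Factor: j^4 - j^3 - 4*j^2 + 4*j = (j - 1)*(j^3 - 4*j) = j*(j - 1)*(j^2 - 4) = j*(j - 1)*(j + 2)*(j - 2)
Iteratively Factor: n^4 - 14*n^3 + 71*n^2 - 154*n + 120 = (n - 4)*(n^3 - 10*n^2 + 31*n - 30) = (n - 5)*(n - 4)*(n^2 - 5*n + 6) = (n - 5)*(n - 4)*(n - 3)*(n - 2)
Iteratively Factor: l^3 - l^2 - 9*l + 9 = (l - 1)*(l^2 - 9) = (l - 3)*(l - 1)*(l + 3)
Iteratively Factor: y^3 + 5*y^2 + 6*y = (y + 2)*(y^2 + 3*y) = y*(y + 2)*(y + 3)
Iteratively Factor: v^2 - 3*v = (v - 3)*(v)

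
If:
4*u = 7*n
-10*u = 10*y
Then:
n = -4*y/7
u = -y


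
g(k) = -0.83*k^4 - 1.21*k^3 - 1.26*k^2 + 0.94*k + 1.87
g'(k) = -3.32*k^3 - 3.63*k^2 - 2.52*k + 0.94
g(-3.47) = -86.34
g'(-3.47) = 104.69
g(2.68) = -70.77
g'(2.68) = -95.79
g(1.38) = -5.42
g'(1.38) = -18.18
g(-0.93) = 0.26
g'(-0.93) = 2.81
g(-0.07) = 1.80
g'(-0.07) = 1.10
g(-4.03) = -162.11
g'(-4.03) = 169.44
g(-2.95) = -43.66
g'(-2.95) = 62.02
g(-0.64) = 0.93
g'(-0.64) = 1.94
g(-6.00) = -863.45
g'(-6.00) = 602.50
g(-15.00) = -38230.73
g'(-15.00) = 10426.99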